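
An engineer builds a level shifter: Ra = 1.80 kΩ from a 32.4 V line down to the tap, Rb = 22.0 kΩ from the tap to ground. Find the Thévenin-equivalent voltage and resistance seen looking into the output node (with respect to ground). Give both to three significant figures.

V_th = 29.9 V, R_th = 1.66 kΩ

V_th is the open-circuit tap voltage: 32.4 × 22.0/(1.80 + 22.0) = 29.9 V.
With the supply zeroed, Ra and Rb appear in parallel from the tap: R_th = Ra‖Rb = (1.80 × 22.0)/23.80 = 1.66 kΩ.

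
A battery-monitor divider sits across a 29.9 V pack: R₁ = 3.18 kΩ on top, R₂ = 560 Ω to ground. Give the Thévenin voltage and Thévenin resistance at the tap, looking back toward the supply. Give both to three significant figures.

V_th = 4.48 V, R_th = 476 Ω

V_th is the open-circuit tap voltage: 29.9 × 560/(3180 + 560) = 4.48 V.
With the supply zeroed, R₁ and R₂ appear in parallel from the tap: R_th = R₁‖R₂ = (3180 × 560)/3740 = 476 Ω.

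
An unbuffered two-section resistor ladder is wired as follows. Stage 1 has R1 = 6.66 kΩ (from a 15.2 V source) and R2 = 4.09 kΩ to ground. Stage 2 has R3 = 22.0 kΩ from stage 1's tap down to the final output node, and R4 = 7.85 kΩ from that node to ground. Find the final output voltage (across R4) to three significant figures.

V_out ≈ 1.40 V

Stage 2 presents R3+R4 = 29.85 kΩ as a load on stage 1's tap.
Stage 1's lower leg becomes R2‖(R3+R4) = 3.597 kΩ, so V_mid = 15.2 × 3.597/10.26 = 5.331 V.
Stage 2 is itself unloaded: V_out = V_mid × R4/(R3+R4) = 5.331 × 7.85/29.85 = 1.40 V.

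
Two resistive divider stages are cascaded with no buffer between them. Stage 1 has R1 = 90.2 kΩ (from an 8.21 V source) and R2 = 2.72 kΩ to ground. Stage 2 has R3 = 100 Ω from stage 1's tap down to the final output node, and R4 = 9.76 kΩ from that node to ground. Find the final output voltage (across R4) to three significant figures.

V_out ≈ 0.188 V

Stage 2 presents R3+R4 = 9860 Ω as a load on stage 1's tap.
Stage 1's lower leg becomes R2‖(R3+R4) = 2132 Ω, so V_mid = 8.21 × 2132/92330 = 0.1896 V.
Stage 2 is itself unloaded: V_out = V_mid × R4/(R3+R4) = 0.1896 × 9760/9860 = 0.188 V.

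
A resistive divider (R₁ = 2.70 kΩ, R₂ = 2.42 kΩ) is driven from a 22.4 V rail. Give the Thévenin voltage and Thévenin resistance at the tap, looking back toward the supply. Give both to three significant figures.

V_th is the open-circuit tap voltage: 22.4 × 2.42/(2.70 + 2.42) = 10.6 V.
With the supply zeroed, R₁ and R₂ appear in parallel from the tap: R_th = R₁‖R₂ = (2.70 × 2.42)/5.120 = 1.28 kΩ.

V_th = 10.6 V, R_th = 1.28 kΩ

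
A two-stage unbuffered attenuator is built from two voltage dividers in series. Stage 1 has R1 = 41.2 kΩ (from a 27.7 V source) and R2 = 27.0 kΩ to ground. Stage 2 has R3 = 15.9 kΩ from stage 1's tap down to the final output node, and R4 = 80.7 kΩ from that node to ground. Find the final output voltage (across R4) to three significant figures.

Stage 2 presents R3+R4 = 96.60 kΩ as a load on stage 1's tap.
Stage 1's lower leg becomes R2‖(R3+R4) = 21.10 kΩ, so V_mid = 27.7 × 21.10/62.30 = 9.382 V.
Stage 2 is itself unloaded: V_out = V_mid × R4/(R3+R4) = 9.382 × 80.7/96.60 = 7.84 V.

V_out ≈ 7.84 V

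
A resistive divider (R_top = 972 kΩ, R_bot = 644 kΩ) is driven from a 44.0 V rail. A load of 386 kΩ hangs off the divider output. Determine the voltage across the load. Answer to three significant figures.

V_out ≈ 8.75 V

The load sits in parallel with R_bot: R_bot‖R_L = (644 × 386) / (644 + 386) = 241.3 kΩ.
V_out = 44.0 × 241.3 / (972 + 241.3) = 44.0 × 241.3/1213 = 8.75 V.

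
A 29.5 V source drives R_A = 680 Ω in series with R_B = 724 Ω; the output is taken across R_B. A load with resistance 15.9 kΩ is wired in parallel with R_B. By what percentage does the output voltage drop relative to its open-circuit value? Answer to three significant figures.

2.16 %

The divider's output (Thévenin) resistance is R_A‖R_B = 350.7 Ω.
Fractional drop under load = R_th/(R_th + R_L) = 350.7 / (350.7 + 15900) = 0.02158.
So the output falls by 2.16 %.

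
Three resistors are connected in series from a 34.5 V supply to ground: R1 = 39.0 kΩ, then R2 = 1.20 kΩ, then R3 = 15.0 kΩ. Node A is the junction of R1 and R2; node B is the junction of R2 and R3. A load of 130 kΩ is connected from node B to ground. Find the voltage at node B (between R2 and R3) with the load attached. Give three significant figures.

V ≈ 8.65 V

At node B, R3 is in parallel with the load: R3‖R_L = 13.45 kΩ.
Below node A the resistance is R2 + (R3‖R_L) = 14.65 kΩ, so V_A = 34.5 × 14.65/53.65 = 9.420 V.
Then V_B = V_A × (R3‖R_L)/(R2 + R3‖R_L) = 9.420 × 13.45/14.65 = 8.65 V.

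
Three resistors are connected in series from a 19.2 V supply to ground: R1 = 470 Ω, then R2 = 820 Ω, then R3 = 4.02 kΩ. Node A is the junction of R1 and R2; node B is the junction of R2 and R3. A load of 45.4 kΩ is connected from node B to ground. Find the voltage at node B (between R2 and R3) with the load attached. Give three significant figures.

V ≈ 14.2 V

At node B, R3 is in parallel with the load: R3‖R_L = 3693 Ω.
Below node A the resistance is R2 + (R3‖R_L) = 4513 Ω, so V_A = 19.2 × 4513/4983 = 17.39 V.
Then V_B = V_A × (R3‖R_L)/(R2 + R3‖R_L) = 17.39 × 3693/4513 = 14.2 V.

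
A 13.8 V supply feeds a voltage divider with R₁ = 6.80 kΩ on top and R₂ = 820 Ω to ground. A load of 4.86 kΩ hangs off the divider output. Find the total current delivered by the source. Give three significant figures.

R₂‖R_L = 701.6 Ω, so the source sees R₁ + R₂‖R_L = 7502 Ω.
I = 13.8 V / 7502 Ω = 1.84 mA.

I ≈ 1.84 mA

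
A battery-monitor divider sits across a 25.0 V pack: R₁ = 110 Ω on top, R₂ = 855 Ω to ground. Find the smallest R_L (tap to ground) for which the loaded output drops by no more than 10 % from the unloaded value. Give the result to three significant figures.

Output resistance R_th = R₁‖R₂ = (110 × 855)/965.0 = 97.46 Ω.
The fractional drop is R_th/(R_th + R_L); requiring this ≤ 0.100 gives R_L ≥ R_th(1/0.100 − 1) = 97.46 × 9.000 = 877 Ω.

R_L(min) ≈ 877 Ω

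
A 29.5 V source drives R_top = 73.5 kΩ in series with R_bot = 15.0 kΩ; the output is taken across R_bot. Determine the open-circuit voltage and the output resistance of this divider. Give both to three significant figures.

V_th is the open-circuit tap voltage: 29.5 × 15.0/(73.5 + 15.0) = 5.00 V.
With the supply zeroed, R_top and R_bot appear in parallel from the tap: R_th = R_top‖R_bot = (73.5 × 15.0)/88.50 = 12.5 kΩ.

V_th = 5.00 V, R_th = 12.5 kΩ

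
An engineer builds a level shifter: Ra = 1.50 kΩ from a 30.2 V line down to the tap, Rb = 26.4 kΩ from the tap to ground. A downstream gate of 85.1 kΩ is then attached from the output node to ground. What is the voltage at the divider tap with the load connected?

The load sits in parallel with Rb: Rb‖R_L = (26.4 × 85.1) / (26.4 + 85.1) = 20.15 kΩ.
V_out = 30.2 × 20.15 / (1.50 + 20.15) = 30.2 × 20.15/21.65 = 28.1 V.

V_out ≈ 28.1 V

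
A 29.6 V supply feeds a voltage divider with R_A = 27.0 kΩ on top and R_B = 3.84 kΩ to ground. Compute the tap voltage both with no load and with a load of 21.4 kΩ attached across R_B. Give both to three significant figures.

Open-circuit: V = 29.6 × 3.84/(27.0 + 3.84) = 3.69 V.
With the load, R_B becomes R_B‖R_L = 3.256 kΩ, so V = 29.6 × 3.256/30.26 = 3.19 V.

Unloaded: 3.69 V; loaded: 3.19 V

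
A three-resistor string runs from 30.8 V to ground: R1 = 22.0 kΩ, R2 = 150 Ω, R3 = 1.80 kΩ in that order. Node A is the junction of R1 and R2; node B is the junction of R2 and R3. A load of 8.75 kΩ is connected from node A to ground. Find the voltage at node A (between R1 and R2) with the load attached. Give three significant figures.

Below node A the series string R2+R3 = 1950 Ω sits in parallel with the 8750 Ω load: 1595 Ω.
V_A = 30.8 × 1595/(22000 + 1595) = 2.08 V.

V ≈ 2.08 V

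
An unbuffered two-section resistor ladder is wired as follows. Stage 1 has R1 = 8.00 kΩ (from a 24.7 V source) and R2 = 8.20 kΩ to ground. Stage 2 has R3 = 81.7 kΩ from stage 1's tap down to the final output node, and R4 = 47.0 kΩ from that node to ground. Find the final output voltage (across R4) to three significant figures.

V_out ≈ 4.43 V

Stage 2 presents R3+R4 = 128.7 kΩ as a load on stage 1's tap.
Stage 1's lower leg becomes R2‖(R3+R4) = 7.709 kΩ, so V_mid = 24.7 × 7.709/15.71 = 12.12 V.
Stage 2 is itself unloaded: V_out = V_mid × R4/(R3+R4) = 12.12 × 47.0/128.7 = 4.43 V.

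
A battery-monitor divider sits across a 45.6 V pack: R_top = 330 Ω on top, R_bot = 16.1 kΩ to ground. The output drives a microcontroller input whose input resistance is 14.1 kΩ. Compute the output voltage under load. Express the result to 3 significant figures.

V_out ≈ 43.7 V

The load sits in parallel with R_bot: R_bot‖R_L = (16100 × 14100) / (16100 + 14100) = 7517 Ω.
V_out = 45.6 × 7517 / (330 + 7517) = 45.6 × 7517/7847 = 43.7 V.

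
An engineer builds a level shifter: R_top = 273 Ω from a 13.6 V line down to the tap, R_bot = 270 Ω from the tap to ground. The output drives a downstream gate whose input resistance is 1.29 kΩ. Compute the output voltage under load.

The load sits in parallel with R_bot: R_bot‖R_L = (270 × 1290) / (270 + 1290) = 223.3 Ω.
V_out = 13.6 × 223.3 / (273 + 223.3) = 13.6 × 223.3/496.3 = 6.12 V.

V_out ≈ 6.12 V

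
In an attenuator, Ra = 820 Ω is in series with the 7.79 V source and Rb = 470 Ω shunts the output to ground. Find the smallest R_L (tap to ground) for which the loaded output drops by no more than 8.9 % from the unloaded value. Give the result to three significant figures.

Output resistance R_th = Ra‖Rb = (820 × 470)/1290 = 298.8 Ω.
The fractional drop is R_th/(R_th + R_L); requiring this ≤ 0.0890 gives R_L ≥ R_th(1/0.0890 − 1) = 298.8 × 10.24 = 3.06 kΩ.

R_L(min) ≈ 3.06 kΩ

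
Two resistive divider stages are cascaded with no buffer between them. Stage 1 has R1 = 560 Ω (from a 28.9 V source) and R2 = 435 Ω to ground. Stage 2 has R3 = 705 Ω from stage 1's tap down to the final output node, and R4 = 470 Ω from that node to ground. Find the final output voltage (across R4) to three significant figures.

V_out ≈ 4.18 V

Stage 2 presents R3+R4 = 1175 Ω as a load on stage 1's tap.
Stage 1's lower leg becomes R2‖(R3+R4) = 317.5 Ω, so V_mid = 28.9 × 317.5/877.5 = 10.46 V.
Stage 2 is itself unloaded: V_out = V_mid × R4/(R3+R4) = 10.46 × 470/1175 = 4.18 V.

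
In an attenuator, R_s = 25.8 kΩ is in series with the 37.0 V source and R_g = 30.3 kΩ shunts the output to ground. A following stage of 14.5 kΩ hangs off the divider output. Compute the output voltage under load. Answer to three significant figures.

V_out ≈ 10.2 V

The load sits in parallel with R_g: R_g‖R_L = (30.3 × 14.5) / (30.3 + 14.5) = 9.807 kΩ.
V_out = 37.0 × 9.807 / (25.8 + 9.807) = 37.0 × 9.807/35.61 = 10.2 V.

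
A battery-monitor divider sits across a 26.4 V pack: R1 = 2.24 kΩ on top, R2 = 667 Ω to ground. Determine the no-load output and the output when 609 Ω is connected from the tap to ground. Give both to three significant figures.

Unloaded: 6.06 V; loaded: 3.29 V

Open-circuit: V = 26.4 × 667/(2240 + 667) = 6.06 V.
With the load, R2 becomes R2‖R_L = 318.3 Ω, so V = 26.4 × 318.3/2558 = 3.29 V.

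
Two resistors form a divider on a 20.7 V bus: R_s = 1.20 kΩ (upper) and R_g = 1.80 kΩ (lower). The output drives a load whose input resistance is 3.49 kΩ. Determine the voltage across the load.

The load sits in parallel with R_g: R_g‖R_L = (1.80 × 3.49) / (1.80 + 3.49) = 1.188 kΩ.
V_out = 20.7 × 1.188 / (1.20 + 1.188) = 20.7 × 1.188/2.388 = 10.3 V.

V_out ≈ 10.3 V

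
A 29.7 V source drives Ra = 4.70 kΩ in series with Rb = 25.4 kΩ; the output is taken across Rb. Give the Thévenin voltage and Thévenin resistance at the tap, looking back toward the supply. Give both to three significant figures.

V_th is the open-circuit tap voltage: 29.7 × 25.4/(4.70 + 25.4) = 25.1 V.
With the supply zeroed, Ra and Rb appear in parallel from the tap: R_th = Ra‖Rb = (4.70 × 25.4)/30.10 = 3.97 kΩ.

V_th = 25.1 V, R_th = 3.97 kΩ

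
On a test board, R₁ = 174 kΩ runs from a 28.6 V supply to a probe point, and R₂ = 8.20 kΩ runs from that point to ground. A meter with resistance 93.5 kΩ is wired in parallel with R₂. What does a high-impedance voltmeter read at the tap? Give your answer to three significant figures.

The load sits in parallel with R₂: R₂‖R_L = (8.20 × 93.5) / (8.20 + 93.5) = 7.539 kΩ.
V_out = 28.6 × 7.539 / (174 + 7.539) = 28.6 × 7.539/181.5 = 1.19 V.
(Unloaded it would have been 1.29 V.)

V_out ≈ 1.19 V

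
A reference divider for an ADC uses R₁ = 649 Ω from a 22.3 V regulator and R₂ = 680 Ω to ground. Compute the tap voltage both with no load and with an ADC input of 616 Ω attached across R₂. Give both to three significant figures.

Unloaded: 11.4 V; loaded: 7.41 V

Open-circuit: V = 22.3 × 680/(649 + 680) = 11.4 V.
With the load, R₂ becomes R₂‖R_L = 323.2 Ω, so V = 22.3 × 323.2/972.2 = 7.41 V.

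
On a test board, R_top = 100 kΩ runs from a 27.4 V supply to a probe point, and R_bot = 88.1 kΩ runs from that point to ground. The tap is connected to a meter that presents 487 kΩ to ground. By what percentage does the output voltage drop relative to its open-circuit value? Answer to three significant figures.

The divider's output (Thévenin) resistance is R_top‖R_bot = 46.84 kΩ.
Fractional drop under load = R_th/(R_th + R_L) = 46.84 / (46.84 + 487) = 0.08774.
So the output falls by 8.77 %.

8.77 %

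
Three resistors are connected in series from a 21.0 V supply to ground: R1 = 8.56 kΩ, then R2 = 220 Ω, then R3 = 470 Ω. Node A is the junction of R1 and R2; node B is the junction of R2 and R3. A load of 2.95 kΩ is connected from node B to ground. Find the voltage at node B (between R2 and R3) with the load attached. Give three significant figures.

At node B, R3 is in parallel with the load: R3‖R_L = 405.4 Ω.
Below node A the resistance is R2 + (R3‖R_L) = 625.4 Ω, so V_A = 21.0 × 625.4/9185 = 1.430 V.
Then V_B = V_A × (R3‖R_L)/(R2 + R3‖R_L) = 1.430 × 405.4/625.4 = 0.927 V.

V ≈ 0.927 V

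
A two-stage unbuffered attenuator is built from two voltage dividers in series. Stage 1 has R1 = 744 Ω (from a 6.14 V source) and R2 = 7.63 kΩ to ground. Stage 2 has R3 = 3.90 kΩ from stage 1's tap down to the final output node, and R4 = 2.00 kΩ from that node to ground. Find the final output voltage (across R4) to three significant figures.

V_out ≈ 1.70 V

Stage 2 presents R3+R4 = 5900 Ω as a load on stage 1's tap.
Stage 1's lower leg becomes R2‖(R3+R4) = 3327 Ω, so V_mid = 6.14 × 3327/4071 = 5.018 V.
Stage 2 is itself unloaded: V_out = V_mid × R4/(R3+R4) = 5.018 × 2000/5900 = 1.70 V.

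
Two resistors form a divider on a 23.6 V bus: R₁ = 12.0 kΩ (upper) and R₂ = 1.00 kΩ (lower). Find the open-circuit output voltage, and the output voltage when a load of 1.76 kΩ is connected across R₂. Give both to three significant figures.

Unloaded: 1.82 V; loaded: 1.19 V

Open-circuit: V = 23.6 × 1.00/(12.0 + 1.00) = 1.82 V.
With the load, R₂ becomes R₂‖R_L = 0.6377 kΩ, so V = 23.6 × 0.6377/12.64 = 1.19 V.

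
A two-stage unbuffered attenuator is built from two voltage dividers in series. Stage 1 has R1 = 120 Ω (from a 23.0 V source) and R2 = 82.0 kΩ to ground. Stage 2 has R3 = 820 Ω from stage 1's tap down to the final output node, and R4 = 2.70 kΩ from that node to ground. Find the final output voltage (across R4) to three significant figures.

V_out ≈ 17.0 V

Stage 2 presents R3+R4 = 3520 Ω as a load on stage 1's tap.
Stage 1's lower leg becomes R2‖(R3+R4) = 3375 Ω, so V_mid = 23.0 × 3375/3495 = 22.21 V.
Stage 2 is itself unloaded: V_out = V_mid × R4/(R3+R4) = 22.21 × 2700/3520 = 17.0 V.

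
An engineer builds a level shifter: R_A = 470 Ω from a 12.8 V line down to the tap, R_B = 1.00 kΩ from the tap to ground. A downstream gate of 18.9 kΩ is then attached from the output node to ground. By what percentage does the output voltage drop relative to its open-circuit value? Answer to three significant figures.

1.66 %

The divider's output (Thévenin) resistance is R_A‖R_B = 319.7 Ω.
Fractional drop under load = R_th/(R_th + R_L) = 319.7 / (319.7 + 18900) = 0.01664.
So the output falls by 1.66 %.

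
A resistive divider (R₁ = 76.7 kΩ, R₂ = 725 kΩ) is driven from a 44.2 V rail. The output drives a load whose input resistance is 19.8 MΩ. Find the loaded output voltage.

The load sits in parallel with R₂: R₂‖R_L = (725 × 19800) / (725 + 19800) = 699.4 kΩ.
V_out = 44.2 × 699.4 / (76.7 + 699.4) = 44.2 × 699.4/776.1 = 39.8 V.

V_out ≈ 39.8 V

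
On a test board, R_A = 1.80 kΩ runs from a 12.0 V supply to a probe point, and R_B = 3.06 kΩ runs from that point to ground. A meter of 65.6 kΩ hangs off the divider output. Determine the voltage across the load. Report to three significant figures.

The load sits in parallel with R_B: R_B‖R_L = (3.06 × 65.6) / (3.06 + 65.6) = 2.924 kΩ.
V_out = 12.0 × 2.924 / (1.80 + 2.924) = 12.0 × 2.924/4.724 = 7.43 V.
(Unloaded it would have been 7.56 V.)

V_out ≈ 7.43 V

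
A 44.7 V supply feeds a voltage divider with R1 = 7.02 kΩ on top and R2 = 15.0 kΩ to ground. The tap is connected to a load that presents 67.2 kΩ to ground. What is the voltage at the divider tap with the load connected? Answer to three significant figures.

The load sits in parallel with R2: R2‖R_L = (15.0 × 67.2) / (15.0 + 67.2) = 12.26 kΩ.
V_out = 44.7 × 12.26 / (7.02 + 12.26) = 44.7 × 12.26/19.28 = 28.4 V.
(Unloaded it would have been 30.4 V.)

V_out ≈ 28.4 V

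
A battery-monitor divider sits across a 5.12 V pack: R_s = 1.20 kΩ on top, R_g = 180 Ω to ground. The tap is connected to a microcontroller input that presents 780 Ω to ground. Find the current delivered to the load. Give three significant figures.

R_g‖R_L = 146.2 Ω; V_out = 5.12 × 146.2/1346 = 0.5562 V.
I_L = V_out / R_L = 0.5562 / 780 Ω = 0.713 mA.

I_L ≈ 0.713 mA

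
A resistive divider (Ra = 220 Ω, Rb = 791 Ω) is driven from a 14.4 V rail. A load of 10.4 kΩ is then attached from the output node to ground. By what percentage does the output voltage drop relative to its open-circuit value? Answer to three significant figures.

1.63 %

The divider's output (Thévenin) resistance is Ra‖Rb = 172.1 Ω.
Fractional drop under load = R_th/(R_th + R_L) = 172.1 / (172.1 + 10400) = 0.01628.
So the output falls by 1.63 %.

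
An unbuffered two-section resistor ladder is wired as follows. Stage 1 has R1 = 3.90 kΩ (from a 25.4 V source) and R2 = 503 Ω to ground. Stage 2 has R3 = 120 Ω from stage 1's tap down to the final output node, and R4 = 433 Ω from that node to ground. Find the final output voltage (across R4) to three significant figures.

Stage 2 presents R3+R4 = 553.0 Ω as a load on stage 1's tap.
Stage 1's lower leg becomes R2‖(R3+R4) = 263.4 Ω, so V_mid = 25.4 × 263.4/4163 = 1.607 V.
Stage 2 is itself unloaded: V_out = V_mid × R4/(R3+R4) = 1.607 × 433/553.0 = 1.26 V.

V_out ≈ 1.26 V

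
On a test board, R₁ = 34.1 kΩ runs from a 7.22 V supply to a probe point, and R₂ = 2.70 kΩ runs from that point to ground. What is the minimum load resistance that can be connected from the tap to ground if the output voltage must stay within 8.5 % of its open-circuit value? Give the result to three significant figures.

Output resistance R_th = R₁‖R₂ = (34.1 × 2.70)/36.80 = 2.502 kΩ.
The fractional drop is R_th/(R_th + R_L); requiring this ≤ 0.0850 gives R_L ≥ R_th(1/0.0850 − 1) = 2.502 × 10.76 = 26.9 kΩ.

R_L(min) ≈ 26.9 kΩ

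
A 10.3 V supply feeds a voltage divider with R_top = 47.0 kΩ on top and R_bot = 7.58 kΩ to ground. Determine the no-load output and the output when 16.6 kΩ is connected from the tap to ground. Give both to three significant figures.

Open-circuit: V = 10.3 × 7.58/(47.0 + 7.58) = 1.43 V.
With the load, R_bot becomes R_bot‖R_L = 5.204 kΩ, so V = 10.3 × 5.204/52.20 = 1.03 V.

Unloaded: 1.43 V; loaded: 1.03 V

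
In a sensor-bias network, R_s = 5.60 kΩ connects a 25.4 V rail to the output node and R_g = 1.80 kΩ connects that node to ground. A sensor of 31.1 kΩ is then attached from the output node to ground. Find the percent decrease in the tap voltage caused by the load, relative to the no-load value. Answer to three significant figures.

The divider's output (Thévenin) resistance is R_s‖R_g = 1.362 kΩ.
Fractional drop under load = R_th/(R_th + R_L) = 1.362 / (1.362 + 31.1) = 0.04196.
So the output falls by 4.20 %.

4.20 %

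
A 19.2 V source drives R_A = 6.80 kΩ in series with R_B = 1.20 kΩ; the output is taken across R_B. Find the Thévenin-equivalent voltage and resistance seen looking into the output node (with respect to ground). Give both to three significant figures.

V_th is the open-circuit tap voltage: 19.2 × 1.20/(6.80 + 1.20) = 2.88 V.
With the supply zeroed, R_A and R_B appear in parallel from the tap: R_th = R_A‖R_B = (6.80 × 1.20)/8.000 = 1.02 kΩ.

V_th = 2.88 V, R_th = 1.02 kΩ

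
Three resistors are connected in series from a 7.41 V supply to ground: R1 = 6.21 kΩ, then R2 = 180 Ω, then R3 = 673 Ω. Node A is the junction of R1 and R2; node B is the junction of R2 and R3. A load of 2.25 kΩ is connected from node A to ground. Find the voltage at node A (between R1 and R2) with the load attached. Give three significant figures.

Below node A the series string R2+R3 = 853.0 Ω sits in parallel with the 2250 Ω load: 618.5 Ω.
V_A = 7.41 × 618.5/(6210 + 618.5) = 0.671 V.

V ≈ 0.671 V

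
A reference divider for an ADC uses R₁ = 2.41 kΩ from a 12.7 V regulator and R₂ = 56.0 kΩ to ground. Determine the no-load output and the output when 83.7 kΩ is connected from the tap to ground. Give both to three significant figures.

Open-circuit: V = 12.7 × 56.0/(2.41 + 56.0) = 12.2 V.
With the load, R₂ becomes R₂‖R_L = 33.55 kΩ, so V = 12.7 × 33.55/35.96 = 11.8 V.

Unloaded: 12.2 V; loaded: 11.8 V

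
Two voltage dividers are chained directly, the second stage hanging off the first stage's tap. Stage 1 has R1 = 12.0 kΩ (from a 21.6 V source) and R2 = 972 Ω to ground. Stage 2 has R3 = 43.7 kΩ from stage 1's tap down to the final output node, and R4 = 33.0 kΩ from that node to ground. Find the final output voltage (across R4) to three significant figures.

Stage 2 presents R3+R4 = 76700 Ω as a load on stage 1's tap.
Stage 1's lower leg becomes R2‖(R3+R4) = 959.8 Ω, so V_mid = 21.6 × 959.8/12960 = 1.600 V.
Stage 2 is itself unloaded: V_out = V_mid × R4/(R3+R4) = 1.600 × 33000/76700 = 0.688 V.

V_out ≈ 0.688 V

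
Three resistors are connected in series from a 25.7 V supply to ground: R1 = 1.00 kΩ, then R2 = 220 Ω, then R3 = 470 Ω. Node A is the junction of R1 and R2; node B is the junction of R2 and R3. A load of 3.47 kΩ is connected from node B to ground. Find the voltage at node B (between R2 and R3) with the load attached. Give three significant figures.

At node B, R3 is in parallel with the load: R3‖R_L = 413.9 Ω.
Below node A the resistance is R2 + (R3‖R_L) = 633.9 Ω, so V_A = 25.7 × 633.9/1634 = 9.971 V.
Then V_B = V_A × (R3‖R_L)/(R2 + R3‖R_L) = 9.971 × 413.9/633.9 = 6.51 V.

V ≈ 6.51 V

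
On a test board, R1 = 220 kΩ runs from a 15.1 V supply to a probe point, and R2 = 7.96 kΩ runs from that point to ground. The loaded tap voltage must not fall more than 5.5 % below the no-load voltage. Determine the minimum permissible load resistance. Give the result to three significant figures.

R_L(min) ≈ 132 kΩ

Output resistance R_th = R1‖R2 = (220 × 7.96)/228.0 = 7.682 kΩ.
The fractional drop is R_th/(R_th + R_L); requiring this ≤ 0.0550 gives R_L ≥ R_th(1/0.0550 − 1) = 7.682 × 17.18 = 132 kΩ.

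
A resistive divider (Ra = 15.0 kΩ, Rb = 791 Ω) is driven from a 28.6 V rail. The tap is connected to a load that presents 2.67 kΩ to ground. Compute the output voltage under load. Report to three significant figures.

V_out ≈ 1.12 V

The load sits in parallel with Rb: Rb‖R_L = (791 × 2670) / (791 + 2670) = 610.2 Ω.
V_out = 28.6 × 610.2 / (15000 + 610.2) = 28.6 × 610.2/15610 = 1.12 V.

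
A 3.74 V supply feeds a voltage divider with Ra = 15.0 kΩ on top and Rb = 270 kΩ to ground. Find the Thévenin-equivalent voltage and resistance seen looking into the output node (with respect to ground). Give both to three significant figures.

V_th is the open-circuit tap voltage: 3.74 × 270/(15.0 + 270) = 3.54 V.
With the supply zeroed, Ra and Rb appear in parallel from the tap: R_th = Ra‖Rb = (15.0 × 270)/285.0 = 14.2 kΩ.

V_th = 3.54 V, R_th = 14.2 kΩ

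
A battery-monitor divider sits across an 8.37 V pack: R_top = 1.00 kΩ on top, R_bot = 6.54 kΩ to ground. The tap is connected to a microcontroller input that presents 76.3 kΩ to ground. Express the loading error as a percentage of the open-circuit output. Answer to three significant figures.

1.12 %

The divider's output (Thévenin) resistance is R_top‖R_bot = 0.8674 kΩ.
Fractional drop under load = R_th/(R_th + R_L) = 0.8674 / (0.8674 + 76.3) = 0.01124.
So the output falls by 1.12 %.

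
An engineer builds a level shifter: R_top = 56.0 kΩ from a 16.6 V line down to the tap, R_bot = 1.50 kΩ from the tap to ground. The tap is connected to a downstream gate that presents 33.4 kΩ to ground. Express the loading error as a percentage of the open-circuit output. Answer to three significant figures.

4.19 %

The divider's output (Thévenin) resistance is R_top‖R_bot = 1.461 kΩ.
Fractional drop under load = R_th/(R_th + R_L) = 1.461 / (1.461 + 33.4) = 0.04191.
So the output falls by 4.19 %.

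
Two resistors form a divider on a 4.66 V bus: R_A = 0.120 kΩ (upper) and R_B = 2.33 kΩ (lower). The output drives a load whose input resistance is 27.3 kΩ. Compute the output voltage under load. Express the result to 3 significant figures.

The load sits in parallel with R_B: R_B‖R_L = (2330 × 27300) / (2330 + 27300) = 2147 Ω.
V_out = 4.66 × 2147 / (120 + 2147) = 4.66 × 2147/2267 = 4.41 V.
(Unloaded it would have been 4.43 V.)

V_out ≈ 4.41 V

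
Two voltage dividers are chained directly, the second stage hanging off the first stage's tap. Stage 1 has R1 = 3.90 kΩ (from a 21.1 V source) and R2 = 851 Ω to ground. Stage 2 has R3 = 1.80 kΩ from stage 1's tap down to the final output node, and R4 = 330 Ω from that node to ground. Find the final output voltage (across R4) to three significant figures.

Stage 2 presents R3+R4 = 2130 Ω as a load on stage 1's tap.
Stage 1's lower leg becomes R2‖(R3+R4) = 608.1 Ω, so V_mid = 21.1 × 608.1/4508 = 2.846 V.
Stage 2 is itself unloaded: V_out = V_mid × R4/(R3+R4) = 2.846 × 330/2130 = 0.441 V.

V_out ≈ 0.441 V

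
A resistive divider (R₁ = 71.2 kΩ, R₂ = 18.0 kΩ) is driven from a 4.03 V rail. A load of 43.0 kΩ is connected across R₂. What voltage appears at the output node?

The load sits in parallel with R₂: R₂‖R_L = (18.0 × 43.0) / (18.0 + 43.0) = 12.69 kΩ.
V_out = 4.03 × 12.69 / (71.2 + 12.69) = 4.03 × 12.69/83.89 = 0.610 V.

V_out ≈ 0.610 V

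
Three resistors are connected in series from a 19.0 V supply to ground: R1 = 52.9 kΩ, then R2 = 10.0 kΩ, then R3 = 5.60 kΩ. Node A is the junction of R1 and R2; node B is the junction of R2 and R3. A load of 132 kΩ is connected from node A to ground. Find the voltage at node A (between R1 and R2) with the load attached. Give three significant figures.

V ≈ 3.97 V

Below node A the series string R2+R3 = 15.60 kΩ sits in parallel with the 132 kΩ load: 13.95 kΩ.
V_A = 19.0 × 13.95/(52.9 + 13.95) = 3.97 V.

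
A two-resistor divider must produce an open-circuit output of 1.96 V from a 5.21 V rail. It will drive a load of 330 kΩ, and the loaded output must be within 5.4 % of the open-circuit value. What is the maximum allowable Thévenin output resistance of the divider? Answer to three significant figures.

Loading drop = R_th/(R_th + R_L) ≤ 0.0540, so R_th ≤ R_L · ε/(1−ε) = 330 kΩ × 0.0540/0.9460 = 18.8 kΩ.

R_th ≤ 18.8 kΩ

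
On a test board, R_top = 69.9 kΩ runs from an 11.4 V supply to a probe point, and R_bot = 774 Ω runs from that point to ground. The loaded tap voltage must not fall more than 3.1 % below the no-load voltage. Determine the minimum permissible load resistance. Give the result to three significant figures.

Output resistance R_th = R_top‖R_bot = (69900 × 774)/70670 = 765.5 Ω.
The fractional drop is R_th/(R_th + R_L); requiring this ≤ 0.0310 gives R_L ≥ R_th(1/0.0310 − 1) = 765.5 × 31.26 = 23.9 kΩ.

R_L(min) ≈ 23.9 kΩ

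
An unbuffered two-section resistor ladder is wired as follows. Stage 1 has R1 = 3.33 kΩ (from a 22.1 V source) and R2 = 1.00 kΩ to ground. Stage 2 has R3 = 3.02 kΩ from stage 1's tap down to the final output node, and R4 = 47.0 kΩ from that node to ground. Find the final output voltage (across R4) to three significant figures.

Stage 2 presents R3+R4 = 50.02 kΩ as a load on stage 1's tap.
Stage 1's lower leg becomes R2‖(R3+R4) = 0.9804 kΩ, so V_mid = 22.1 × 0.9804/4.310 = 5.027 V.
Stage 2 is itself unloaded: V_out = V_mid × R4/(R3+R4) = 5.027 × 47.0/50.02 = 4.72 V.

V_out ≈ 4.72 V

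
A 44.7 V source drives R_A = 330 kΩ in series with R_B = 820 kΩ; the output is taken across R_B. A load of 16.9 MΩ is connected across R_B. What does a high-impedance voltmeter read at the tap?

The load sits in parallel with R_B: R_B‖R_L = (820 × 16900) / (820 + 16900) = 782.1 kΩ.
V_out = 44.7 × 782.1 / (330 + 782.1) = 44.7 × 782.1/1112 = 31.4 V.

V_out ≈ 31.4 V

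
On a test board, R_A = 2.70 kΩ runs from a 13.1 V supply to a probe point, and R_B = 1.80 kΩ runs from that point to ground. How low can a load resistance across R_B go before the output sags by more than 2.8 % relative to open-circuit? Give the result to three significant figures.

Output resistance R_th = R_A‖R_B = (2.70 × 1.80)/4.500 = 1.080 kΩ.
The fractional drop is R_th/(R_th + R_L); requiring this ≤ 0.0280 gives R_L ≥ R_th(1/0.0280 − 1) = 1.080 × 34.71 = 37.5 kΩ.

R_L(min) ≈ 37.5 kΩ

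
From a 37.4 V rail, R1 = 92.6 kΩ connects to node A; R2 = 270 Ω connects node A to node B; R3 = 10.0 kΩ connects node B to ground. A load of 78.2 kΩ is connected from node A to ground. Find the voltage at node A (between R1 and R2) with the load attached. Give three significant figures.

V ≈ 3.34 V

Below node A the series string R2+R3 = 10270 Ω sits in parallel with the 78200 Ω load: 9078 Ω.
V_A = 37.4 × 9078/(92600 + 9078) = 3.34 V.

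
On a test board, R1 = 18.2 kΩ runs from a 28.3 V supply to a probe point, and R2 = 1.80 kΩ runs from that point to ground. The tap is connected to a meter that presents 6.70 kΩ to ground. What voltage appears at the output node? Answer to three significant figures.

V_out ≈ 2.05 V

The load sits in parallel with R2: R2‖R_L = (1.80 × 6.70) / (1.80 + 6.70) = 1.419 kΩ.
V_out = 28.3 × 1.419 / (18.2 + 1.419) = 28.3 × 1.419/19.62 = 2.05 V.
(Unloaded it would have been 2.55 V.)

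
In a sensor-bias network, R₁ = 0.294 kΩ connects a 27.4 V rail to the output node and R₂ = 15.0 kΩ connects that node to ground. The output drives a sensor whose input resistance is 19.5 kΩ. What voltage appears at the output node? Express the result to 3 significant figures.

The load sits in parallel with R₂: R₂‖R_L = (15000 × 19500) / (15000 + 19500) = 8478 Ω.
V_out = 27.4 × 8478 / (294 + 8478) = 27.4 × 8478/8772 = 26.5 V.

V_out ≈ 26.5 V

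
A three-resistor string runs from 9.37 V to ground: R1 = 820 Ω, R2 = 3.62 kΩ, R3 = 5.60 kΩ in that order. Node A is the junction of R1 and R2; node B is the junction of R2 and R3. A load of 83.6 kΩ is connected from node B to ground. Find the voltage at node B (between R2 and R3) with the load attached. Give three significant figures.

At node B, R3 is in parallel with the load: R3‖R_L = 5248 Ω.
Below node A the resistance is R2 + (R3‖R_L) = 8868 Ω, so V_A = 9.37 × 8868/9688 = 8.577 V.
Then V_B = V_A × (R3‖R_L)/(R2 + R3‖R_L) = 8.577 × 5248/8868 = 5.08 V.

V ≈ 5.08 V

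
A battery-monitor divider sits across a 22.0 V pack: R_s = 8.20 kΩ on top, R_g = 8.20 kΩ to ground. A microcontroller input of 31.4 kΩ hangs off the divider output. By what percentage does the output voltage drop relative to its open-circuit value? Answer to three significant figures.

11.5 %

Unloaded V = 22.0 × 8.20/16.40 = 11.000 V.
Loaded: R_g‖R_L = 6.502 kΩ, giving V = 22.0 × 6.502/14.70 = 9.7296 V.
Drop = (11.000 − 9.7296) / 11.000 = 11.5 %.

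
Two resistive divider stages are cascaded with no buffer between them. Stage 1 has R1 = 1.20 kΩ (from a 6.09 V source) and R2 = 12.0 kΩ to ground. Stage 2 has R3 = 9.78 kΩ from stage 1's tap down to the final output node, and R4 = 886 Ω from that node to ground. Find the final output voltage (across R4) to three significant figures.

V_out ≈ 0.417 V

Stage 2 presents R3+R4 = 10670 Ω as a load on stage 1's tap.
Stage 1's lower leg becomes R2‖(R3+R4) = 5647 Ω, so V_mid = 6.09 × 5647/6847 = 5.023 V.
Stage 2 is itself unloaded: V_out = V_mid × R4/(R3+R4) = 5.023 × 886/10670 = 0.417 V.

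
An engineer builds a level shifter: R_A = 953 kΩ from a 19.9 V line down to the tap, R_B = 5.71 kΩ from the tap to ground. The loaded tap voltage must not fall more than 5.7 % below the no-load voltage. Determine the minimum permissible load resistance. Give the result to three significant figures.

R_L(min) ≈ 93.9 kΩ

Output resistance R_th = R_A‖R_B = (953 × 5.71)/958.7 = 5.676 kΩ.
The fractional drop is R_th/(R_th + R_L); requiring this ≤ 0.0570 gives R_L ≥ R_th(1/0.0570 − 1) = 5.676 × 16.54 = 93.9 kΩ.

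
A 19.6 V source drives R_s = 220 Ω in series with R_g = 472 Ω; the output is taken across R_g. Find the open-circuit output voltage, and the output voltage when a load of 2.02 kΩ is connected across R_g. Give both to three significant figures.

Unloaded: 13.4 V; loaded: 12.4 V

Open-circuit: V = 19.6 × 472/(220 + 472) = 13.4 V.
With the load, R_g becomes R_g‖R_L = 382.6 Ω, so V = 19.6 × 382.6/602.6 = 12.4 V.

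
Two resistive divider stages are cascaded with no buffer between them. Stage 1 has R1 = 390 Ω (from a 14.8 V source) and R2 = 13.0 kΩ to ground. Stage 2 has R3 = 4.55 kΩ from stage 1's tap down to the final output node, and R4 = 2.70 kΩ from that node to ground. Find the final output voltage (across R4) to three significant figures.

Stage 2 presents R3+R4 = 7250 Ω as a load on stage 1's tap.
Stage 1's lower leg becomes R2‖(R3+R4) = 4654 Ω, so V_mid = 14.8 × 4654/5044 = 13.66 V.
Stage 2 is itself unloaded: V_out = V_mid × R4/(R3+R4) = 13.66 × 2700/7250 = 5.09 V.

V_out ≈ 5.09 V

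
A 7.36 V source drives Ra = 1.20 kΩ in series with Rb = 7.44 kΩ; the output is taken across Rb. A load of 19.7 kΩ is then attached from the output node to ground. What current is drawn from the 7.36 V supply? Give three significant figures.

Rb‖R_L = 5.400 kΩ, so the source sees Ra + Rb‖R_L = 6.600 kΩ.
I = 7.36 V / 6.600 kΩ = 1.12 mA.

I ≈ 1.12 mA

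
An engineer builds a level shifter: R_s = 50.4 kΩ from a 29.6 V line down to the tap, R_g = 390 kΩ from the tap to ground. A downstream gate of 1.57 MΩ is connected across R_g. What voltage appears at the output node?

The load sits in parallel with R_g: R_g‖R_L = (390 × 1570) / (390 + 1570) = 312.4 kΩ.
V_out = 29.6 × 312.4 / (50.4 + 312.4) = 29.6 × 312.4/362.8 = 25.5 V.

V_out ≈ 25.5 V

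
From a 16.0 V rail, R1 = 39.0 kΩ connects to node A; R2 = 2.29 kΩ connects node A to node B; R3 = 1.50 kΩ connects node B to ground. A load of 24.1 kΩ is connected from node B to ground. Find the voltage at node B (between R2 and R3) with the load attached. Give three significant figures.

At node B, R3 is in parallel with the load: R3‖R_L = 1.412 kΩ.
Below node A the resistance is R2 + (R3‖R_L) = 3.702 kΩ, so V_A = 16.0 × 3.702/42.70 = 1.387 V.
Then V_B = V_A × (R3‖R_L)/(R2 + R3‖R_L) = 1.387 × 1.412/3.702 = 0.529 V.

V ≈ 0.529 V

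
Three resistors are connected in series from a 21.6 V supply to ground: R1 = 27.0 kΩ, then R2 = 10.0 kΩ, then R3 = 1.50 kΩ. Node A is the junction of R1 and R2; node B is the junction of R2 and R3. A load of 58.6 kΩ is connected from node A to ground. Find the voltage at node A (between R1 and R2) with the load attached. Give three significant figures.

V ≈ 5.67 V

Below node A the series string R2+R3 = 11.50 kΩ sits in parallel with the 58.6 kΩ load: 9.613 kΩ.
V_A = 21.6 × 9.613/(27.0 + 9.613) = 5.67 V.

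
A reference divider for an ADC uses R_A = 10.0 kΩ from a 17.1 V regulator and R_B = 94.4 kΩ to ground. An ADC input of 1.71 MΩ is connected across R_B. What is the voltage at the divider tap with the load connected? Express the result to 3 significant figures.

V_out ≈ 15.4 V

The load sits in parallel with R_B: R_B‖R_L = (94.4 × 1710) / (94.4 + 1710) = 89.46 kΩ.
V_out = 17.1 × 89.46 / (10.0 + 89.46) = 17.1 × 89.46/99.46 = 15.4 V.
(Unloaded it would have been 15.5 V.)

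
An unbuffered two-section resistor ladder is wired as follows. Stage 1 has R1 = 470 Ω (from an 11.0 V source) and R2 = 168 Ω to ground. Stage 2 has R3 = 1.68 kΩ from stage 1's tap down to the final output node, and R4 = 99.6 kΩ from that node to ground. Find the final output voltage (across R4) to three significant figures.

Stage 2 presents R3+R4 = 101300 Ω as a load on stage 1's tap.
Stage 1's lower leg becomes R2‖(R3+R4) = 167.7 Ω, so V_mid = 11.0 × 167.7/637.7 = 2.893 V.
Stage 2 is itself unloaded: V_out = V_mid × R4/(R3+R4) = 2.893 × 99600/101300 = 2.85 V.

V_out ≈ 2.85 V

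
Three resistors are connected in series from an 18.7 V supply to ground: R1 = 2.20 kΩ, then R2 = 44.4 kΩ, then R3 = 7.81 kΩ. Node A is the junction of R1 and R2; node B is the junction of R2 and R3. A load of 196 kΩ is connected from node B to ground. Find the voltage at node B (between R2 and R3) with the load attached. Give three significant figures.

V ≈ 2.60 V

At node B, R3 is in parallel with the load: R3‖R_L = 7.511 kΩ.
Below node A the resistance is R2 + (R3‖R_L) = 51.91 kΩ, so V_A = 18.7 × 51.91/54.11 = 17.94 V.
Then V_B = V_A × (R3‖R_L)/(R2 + R3‖R_L) = 17.94 × 7.511/51.91 = 2.60 V.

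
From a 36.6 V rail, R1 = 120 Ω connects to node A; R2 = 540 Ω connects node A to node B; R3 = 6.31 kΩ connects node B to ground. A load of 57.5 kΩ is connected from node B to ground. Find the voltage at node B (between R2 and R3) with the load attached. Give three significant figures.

At node B, R3 is in parallel with the load: R3‖R_L = 5686 Ω.
Below node A the resistance is R2 + (R3‖R_L) = 6226 Ω, so V_A = 36.6 × 6226/6346 = 35.91 V.
Then V_B = V_A × (R3‖R_L)/(R2 + R3‖R_L) = 35.91 × 5686/6226 = 32.8 V.

V ≈ 32.8 V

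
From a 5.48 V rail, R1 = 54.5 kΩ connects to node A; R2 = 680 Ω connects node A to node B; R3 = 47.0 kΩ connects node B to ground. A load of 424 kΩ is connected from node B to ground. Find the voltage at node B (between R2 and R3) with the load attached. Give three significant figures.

V ≈ 2.38 V

At node B, R3 is in parallel with the load: R3‖R_L = 42310 Ω.
Below node A the resistance is R2 + (R3‖R_L) = 42990 Ω, so V_A = 5.48 × 42990/97490 = 2.417 V.
Then V_B = V_A × (R3‖R_L)/(R2 + R3‖R_L) = 2.417 × 42310/42990 = 2.38 V.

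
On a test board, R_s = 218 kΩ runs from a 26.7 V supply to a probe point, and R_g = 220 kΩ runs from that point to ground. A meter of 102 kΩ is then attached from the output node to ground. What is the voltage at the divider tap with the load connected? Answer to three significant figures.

V_out ≈ 6.47 V

The load sits in parallel with R_g: R_g‖R_L = (220 × 102) / (220 + 102) = 69.69 kΩ.
V_out = 26.7 × 69.69 / (218 + 69.69) = 26.7 × 69.69/287.7 = 6.47 V.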